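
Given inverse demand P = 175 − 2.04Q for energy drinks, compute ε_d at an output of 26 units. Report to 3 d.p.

At Q = 26, P = 175 − 2.04(26) = 121.96.
dP/dQ = −2.04, so dQ/dP = 1/(−2.04) = -0.490.
ε = (dQ/dP)(P/Q) = (-0.490)(121.96/26).

-2.299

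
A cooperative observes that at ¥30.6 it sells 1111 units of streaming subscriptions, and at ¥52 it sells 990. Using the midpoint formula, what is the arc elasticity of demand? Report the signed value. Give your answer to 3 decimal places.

ΔQ = 990 − 1111 = -121; ΔP = 52 − 30.6 = 21.4.
Midpoints: P̄ = 41.30, Q̄ = 1050.5.
ε = (ΔQ/ΔP)(P̄/Q̄) = (-121/21.4)(41.30/1050.5).

-0.222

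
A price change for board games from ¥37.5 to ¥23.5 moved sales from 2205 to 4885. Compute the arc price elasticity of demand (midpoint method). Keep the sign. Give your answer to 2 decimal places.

ΔQ = 4885 − 2205 = 2680; ΔP = 23.5 − 37.5 = -14.
Midpoints: P̄ = 30.50, Q̄ = 3545.0.
ε = (ΔQ/ΔP)(P̄/Q̄) = (2680/-14)(30.50/3545.0).

-1.65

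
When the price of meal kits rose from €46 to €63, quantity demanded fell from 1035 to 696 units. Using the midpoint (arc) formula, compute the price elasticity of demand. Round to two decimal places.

-1.26

ΔQ = 696 − 1035 = -339; ΔP = 63 − 46 = 17.
Midpoints: P̄ = 54.50, Q̄ = 865.5.
ε = (ΔQ/ΔP)(P̄/Q̄) = (-339/17)(54.50/865.5).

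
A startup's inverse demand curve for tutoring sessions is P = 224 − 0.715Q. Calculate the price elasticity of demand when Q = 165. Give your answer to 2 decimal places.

At Q = 165, P = 224 − 0.715(165) = 106.03.
dP/dQ = −0.715, so dQ/dP = 1/(−0.715) = -1.399.
ε = (dQ/dP)(P/Q) = (-1.399)(106.03/165).

-0.90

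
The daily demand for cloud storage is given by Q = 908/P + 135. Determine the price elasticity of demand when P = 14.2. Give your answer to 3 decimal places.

At P = 14.2, Q = 198.944.
dQ/dP = −908/P² = -4.503.
ε = (dQ/dP)(P/Q) = (-4.503)(14.2/198.944).

-0.321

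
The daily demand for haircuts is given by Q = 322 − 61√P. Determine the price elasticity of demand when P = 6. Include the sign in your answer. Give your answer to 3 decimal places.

At P = 6, Q = 172.581.
dQ/dP = −61/(2√P) = -12.452.
ε = (dQ/dP)(P/Q) = (-12.452)(6/172.581).
|ε| < 1, so demand is inelastic at this price.

-0.433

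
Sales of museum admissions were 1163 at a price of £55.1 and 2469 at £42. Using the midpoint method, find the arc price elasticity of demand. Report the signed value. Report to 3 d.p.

-2.665

ΔQ = 2469 − 1163 = 1306; ΔP = 42 − 55.1 = -13.1.
Midpoints: P̄ = 48.55, Q̄ = 1816.0.
ε = (ΔQ/ΔP)(P̄/Q̄) = (1306/-13.1)(48.55/1816.0).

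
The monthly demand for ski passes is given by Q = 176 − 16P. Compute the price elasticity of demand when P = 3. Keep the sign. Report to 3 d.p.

-0.375

At P = 3, Q = 128.
dQ/dP = −16.
ε = (dQ/dP)(P/Q) = (-16)(3/128).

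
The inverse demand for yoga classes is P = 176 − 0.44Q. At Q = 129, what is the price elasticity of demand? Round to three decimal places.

At Q = 129, P = 176 − 0.44(129) = 119.24.
dP/dQ = −0.44, so dQ/dP = 1/(−0.44) = -2.273.
ε = (dQ/dP)(P/Q) = (-2.273)(119.24/129).

-2.101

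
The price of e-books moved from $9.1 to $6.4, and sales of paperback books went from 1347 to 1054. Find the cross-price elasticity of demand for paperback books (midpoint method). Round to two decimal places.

0.70

ΔQ_x = 1054 − 1347 = -293; ΔP_y = 6.4 − 9.1 = -2.7.
Midpoints: P̄_y = 7.75, Q̄_x = 1200.5.
ε_xy = (ΔQ_x/ΔP_y)(P̄_y/Q̄_x) = (-293/-2.7)(7.75/1200.5).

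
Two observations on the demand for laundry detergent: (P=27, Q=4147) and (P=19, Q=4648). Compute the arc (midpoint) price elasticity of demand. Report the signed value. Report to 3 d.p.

-0.328

ΔQ = 4648 − 4147 = 501; ΔP = 19 − 27 = -8.
Midpoints: P̄ = 23.00, Q̄ = 4397.5.
ε = (ΔQ/ΔP)(P̄/Q̄) = (501/-8)(23.00/4397.5).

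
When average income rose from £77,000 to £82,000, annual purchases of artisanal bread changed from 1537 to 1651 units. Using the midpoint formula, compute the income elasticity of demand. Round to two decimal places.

ΔQ = 114, ΔI = 5000. Midpoints: Ī = 79,500, Q̄ = 1594.0.
ε_I = (ΔQ/ΔI)(Ī/Q̄) = (114/5000)(79500/1594.0).

1.14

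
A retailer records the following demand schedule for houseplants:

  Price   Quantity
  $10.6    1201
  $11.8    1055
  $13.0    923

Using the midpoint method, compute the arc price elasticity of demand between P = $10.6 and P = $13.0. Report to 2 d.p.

At P = 10.6, Q = 1201; at P = 13.0, Q = 923.
ΔQ = -278, ΔP = 2.4. Midpoints: P̄ = 11.80, Q̄ = 1062.0.
ε = (ΔQ/ΔP)(P̄/Q̄) = (-278/2.4)(11.80/1062.0).

-1.29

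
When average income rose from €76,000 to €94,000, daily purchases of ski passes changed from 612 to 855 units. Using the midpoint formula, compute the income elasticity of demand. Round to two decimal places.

ΔQ = 243, ΔI = 18000. Midpoints: Ī = 85,000, Q̄ = 733.5.
ε_I = (ΔQ/ΔI)(Ī/Q̄) = (243/18000)(85000/733.5).
ε_I > 0, so the good is normal.

1.56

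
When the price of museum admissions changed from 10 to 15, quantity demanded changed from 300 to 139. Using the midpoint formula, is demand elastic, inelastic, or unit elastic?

Arc ε ≈ -1.834.
|ε| = 1.83 > 1.

elastic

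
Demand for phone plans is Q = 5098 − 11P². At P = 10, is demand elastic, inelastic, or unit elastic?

inelastic

Q = 3998, dQ/dP = -220.
ε = (dQ/dP)(P/Q) ≈ -0.550.
|ε| = 0.55 < 1.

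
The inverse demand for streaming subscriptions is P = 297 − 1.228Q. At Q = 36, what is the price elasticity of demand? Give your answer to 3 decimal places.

At Q = 36, P = 297 − 1.228(36) = 252.79.
dP/dQ = −1.228, so dQ/dP = 1/(−1.228) = -0.814.
ε = (dQ/dP)(P/Q) = (-0.814)(252.79/36).

-5.718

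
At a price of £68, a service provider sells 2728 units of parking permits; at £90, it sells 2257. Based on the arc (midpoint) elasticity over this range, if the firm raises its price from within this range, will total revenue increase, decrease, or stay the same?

increase

Arc ε = (-471/22)(79.00/2492.5) ≈ -0.679.
|ε| = 0.68 < 1, so demand is inelastic. A price rise therefore raises total revenue.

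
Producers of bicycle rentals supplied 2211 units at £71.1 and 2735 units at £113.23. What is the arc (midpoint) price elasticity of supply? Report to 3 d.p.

0.464

ΔQ = 2735 − 2211 = 524; ΔP = 113.23 − 71.1 = 42.13.
Midpoints: P̄ = 92.16, Q̄ = 2473.0.
ε_s = (ΔQ/ΔP)(P̄/Q̄) = (524/42.13)(92.16/2473.0).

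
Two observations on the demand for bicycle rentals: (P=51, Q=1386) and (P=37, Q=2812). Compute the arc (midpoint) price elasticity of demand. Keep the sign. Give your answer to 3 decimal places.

ΔQ = 2812 − 1386 = 1426; ΔP = 37 − 51 = -14.
Midpoints: P̄ = 44.00, Q̄ = 2099.0.
ε = (ΔQ/ΔP)(P̄/Q̄) = (1426/-14)(44.00/2099.0).

-2.135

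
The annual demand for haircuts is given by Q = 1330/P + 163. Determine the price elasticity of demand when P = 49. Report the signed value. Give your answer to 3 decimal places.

-0.143

At P = 49, Q = 190.143.
dQ/dP = −1330/P² = -0.554.
ε = (dQ/dP)(P/Q) = (-0.554)(49/190.143).
|ε| < 1, so demand is inelastic at this price.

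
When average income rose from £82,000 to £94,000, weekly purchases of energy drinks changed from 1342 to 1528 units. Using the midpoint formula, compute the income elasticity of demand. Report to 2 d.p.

0.95

ΔQ = 186, ΔI = 12000. Midpoints: Ī = 88,000, Q̄ = 1435.0.
ε_I = (ΔQ/ΔI)(Ī/Q̄) = (186/12000)(88000/1435.0).
ε_I > 0, so the good is normal.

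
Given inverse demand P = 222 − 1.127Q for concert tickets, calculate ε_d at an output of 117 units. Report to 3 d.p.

At Q = 117, P = 222 − 1.127(117) = 90.14.
dP/dQ = −1.127, so dQ/dP = 1/(−1.127) = -0.887.
ε = (dQ/dP)(P/Q) = (-0.887)(90.14/117).

-0.684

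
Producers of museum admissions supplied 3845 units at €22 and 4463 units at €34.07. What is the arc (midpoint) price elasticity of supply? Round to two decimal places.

0.35

ΔQ = 4463 − 3845 = 618; ΔP = 34.07 − 22 = 12.07.
Midpoints: P̄ = 28.04, Q̄ = 4154.0.
ε_s = (ΔQ/ΔP)(P̄/Q̄) = (618/12.07)(28.04/4154.0).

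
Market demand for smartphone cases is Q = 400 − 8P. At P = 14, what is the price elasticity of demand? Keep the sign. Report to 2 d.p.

-0.39

At P = 14, Q = 288.
dQ/dP = −8.
ε = (dQ/dP)(P/Q) = (-8)(14/288).
|ε| < 1, so demand is inelastic at this price.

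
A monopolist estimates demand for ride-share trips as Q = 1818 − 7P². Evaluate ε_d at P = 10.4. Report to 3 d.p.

At P = 10.4, Q = 1060.880.
dQ/dP = −14P = -145.600.
ε = (dQ/dP)(P/Q) = (-145.600)(10.4/1060.880).

-1.427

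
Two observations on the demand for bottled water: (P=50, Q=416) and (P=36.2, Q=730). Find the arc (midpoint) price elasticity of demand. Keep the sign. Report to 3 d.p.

-1.711

ΔQ = 730 − 416 = 314; ΔP = 36.2 − 50 = -13.8.
Midpoints: P̄ = 43.10, Q̄ = 573.0.
ε = (ΔQ/ΔP)(P̄/Q̄) = (314/-13.8)(43.10/573.0).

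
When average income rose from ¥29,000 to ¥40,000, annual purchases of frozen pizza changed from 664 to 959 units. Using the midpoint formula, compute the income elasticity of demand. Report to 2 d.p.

1.14

ΔQ = 295, ΔI = 11000. Midpoints: Ī = 34,500, Q̄ = 811.5.
ε_I = (ΔQ/ΔI)(Ī/Q̄) = (295/11000)(34500/811.5).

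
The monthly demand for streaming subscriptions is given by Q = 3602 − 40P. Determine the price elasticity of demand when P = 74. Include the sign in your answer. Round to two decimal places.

-4.61

At P = 74, Q = 642.
dQ/dP = −40.
ε = (dQ/dP)(P/Q) = (-40)(74/642).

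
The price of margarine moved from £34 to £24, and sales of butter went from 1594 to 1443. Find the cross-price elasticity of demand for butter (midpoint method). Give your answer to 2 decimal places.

ΔQ_x = 1443 − 1594 = -151; ΔP_y = 24 − 34 = -10.
Midpoints: P̄_y = 29.00, Q̄_x = 1518.5.
ε_xy = (ΔQ_x/ΔP_y)(P̄_y/Q̄_x) = (-151/-10)(29.00/1518.5).
ε_xy > 0, so the goods are substitutes.

0.29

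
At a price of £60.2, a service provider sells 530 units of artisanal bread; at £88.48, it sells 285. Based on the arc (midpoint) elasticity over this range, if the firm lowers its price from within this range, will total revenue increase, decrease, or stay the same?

Arc ε = (-245/28.28)(74.34/407.5) ≈ -1.580.
|ε| = 1.58 > 1, so demand is elastic. A price cut therefore raises total revenue.

increase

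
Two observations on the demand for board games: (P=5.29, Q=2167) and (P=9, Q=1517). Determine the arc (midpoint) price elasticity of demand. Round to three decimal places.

ΔQ = 1517 − 2167 = -650; ΔP = 9 − 5.29 = 3.71.
Midpoints: P̄ = 7.14, Q̄ = 1842.0.
ε = (ΔQ/ΔP)(P̄/Q̄) = (-650/3.71)(7.14/1842.0).

-0.680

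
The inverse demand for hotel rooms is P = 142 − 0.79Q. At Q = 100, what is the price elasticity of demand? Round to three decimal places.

-0.797

At Q = 100, P = 142 − 0.79(100) = 63.00.
dP/dQ = −0.79, so dQ/dP = 1/(−0.79) = -1.266.
ε = (dQ/dP)(P/Q) = (-1.266)(63.00/100).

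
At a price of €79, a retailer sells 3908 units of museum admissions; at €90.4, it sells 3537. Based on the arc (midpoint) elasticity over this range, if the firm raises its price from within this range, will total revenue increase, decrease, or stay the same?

Arc ε = (-371/11.4)(84.70/3722.5) ≈ -0.740.
|ε| = 0.74 < 1, so demand is inelastic. A price rise therefore raises total revenue.

increase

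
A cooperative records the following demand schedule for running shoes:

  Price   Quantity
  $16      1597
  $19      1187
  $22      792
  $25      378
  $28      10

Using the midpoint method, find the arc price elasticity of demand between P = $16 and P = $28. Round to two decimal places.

At P = 16, Q = 1597; at P = 28, Q = 10.
ΔQ = -1587, ΔP = 12. Midpoints: P̄ = 22.00, Q̄ = 803.5.
ε = (ΔQ/ΔP)(P̄/Q̄) = (-1587/12)(22.00/803.5).

-3.62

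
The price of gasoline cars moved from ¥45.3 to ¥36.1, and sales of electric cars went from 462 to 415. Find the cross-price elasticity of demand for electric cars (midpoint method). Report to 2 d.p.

0.47

ΔQ_x = 415 − 462 = -47; ΔP_y = 36.1 − 45.3 = -9.2.
Midpoints: P̄_y = 40.70, Q̄_x = 438.5.
ε_xy = (ΔQ_x/ΔP_y)(P̄_y/Q̄_x) = (-47/-9.2)(40.70/438.5).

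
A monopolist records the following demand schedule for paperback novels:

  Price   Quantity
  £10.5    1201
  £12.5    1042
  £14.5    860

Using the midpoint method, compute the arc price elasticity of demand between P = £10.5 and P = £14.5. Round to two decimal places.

-1.03

At P = 10.5, Q = 1201; at P = 14.5, Q = 860.
ΔQ = -341, ΔP = 4.0. Midpoints: P̄ = 12.50, Q̄ = 1030.5.
ε = (ΔQ/ΔP)(P̄/Q̄) = (-341/4.0)(12.50/1030.5).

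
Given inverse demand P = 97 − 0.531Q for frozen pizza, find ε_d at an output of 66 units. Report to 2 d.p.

At Q = 66, P = 97 − 0.531(66) = 61.95.
dP/dQ = −0.531, so dQ/dP = 1/(−0.531) = -1.883.
ε = (dQ/dP)(P/Q) = (-1.883)(61.95/66).

-1.77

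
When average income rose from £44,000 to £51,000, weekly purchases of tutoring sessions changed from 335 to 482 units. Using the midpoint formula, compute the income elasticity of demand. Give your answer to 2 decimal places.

ΔQ = 147, ΔI = 7000. Midpoints: Ī = 47,500, Q̄ = 408.5.
ε_I = (ΔQ/ΔI)(Ī/Q̄) = (147/7000)(47500/408.5).
ε_I > 0, so the good is normal.

2.44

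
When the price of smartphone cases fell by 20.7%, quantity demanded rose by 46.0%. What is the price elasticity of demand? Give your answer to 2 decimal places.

-2.22

ε = %ΔQ / %ΔP = (46.0)/(-20.7) = -2.222.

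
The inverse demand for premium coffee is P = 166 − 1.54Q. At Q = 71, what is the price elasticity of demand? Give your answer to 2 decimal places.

At Q = 71, P = 166 − 1.54(71) = 56.66.
dP/dQ = −1.54, so dQ/dP = 1/(−1.54) = -0.649.
ε = (dQ/dP)(P/Q) = (-0.649)(56.66/71).

-0.52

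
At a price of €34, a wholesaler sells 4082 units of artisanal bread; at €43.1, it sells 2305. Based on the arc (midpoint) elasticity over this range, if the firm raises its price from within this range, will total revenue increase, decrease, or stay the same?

Arc ε = (-1777/9.1)(38.55/3193.5) ≈ -2.357.
|ε| = 2.36 > 1, so demand is elastic. A price rise therefore reduces total revenue.

decrease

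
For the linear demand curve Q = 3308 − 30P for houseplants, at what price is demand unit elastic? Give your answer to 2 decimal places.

For linear demand Q = a − bP, ε = −bP/(a − bP). |ε| = 1 when bP = a − bP, i.e. P = a/(2b).
P = 3308/(2·30) = 3308/60 = 55.1333.

55.13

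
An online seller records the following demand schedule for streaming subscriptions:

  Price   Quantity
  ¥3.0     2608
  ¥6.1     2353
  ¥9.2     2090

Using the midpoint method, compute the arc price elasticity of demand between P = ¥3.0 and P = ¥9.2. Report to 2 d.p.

At P = 3.0, Q = 2608; at P = 9.2, Q = 2090.
ΔQ = -518, ΔP = 6.2. Midpoints: P̄ = 6.10, Q̄ = 2349.0.
ε = (ΔQ/ΔP)(P̄/Q̄) = (-518/6.2)(6.10/2349.0).

-0.22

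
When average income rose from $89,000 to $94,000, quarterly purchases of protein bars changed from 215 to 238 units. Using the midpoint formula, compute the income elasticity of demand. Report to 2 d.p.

ΔQ = 23, ΔI = 5000. Midpoints: Ī = 91,500, Q̄ = 226.5.
ε_I = (ΔQ/ΔI)(Ī/Q̄) = (23/5000)(91500/226.5).

1.86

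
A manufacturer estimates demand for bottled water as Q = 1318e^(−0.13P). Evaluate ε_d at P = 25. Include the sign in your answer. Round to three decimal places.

At P = 25, Q = 51.104.
dQ/dP = −0.13·1318e^(−0.13P) = −0.13Q = -6.644.
ε = (dQ/dP)(P/Q) = (-6.644)(25/51.104).
|ε| > 1, so demand is elastic at this price.

-3.250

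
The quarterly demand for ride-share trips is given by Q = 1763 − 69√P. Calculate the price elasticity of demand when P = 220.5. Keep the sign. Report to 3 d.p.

-0.694

At P = 220.5, Q = 738.402.
dQ/dP = −69/(2√P) = -2.323.
ε = (dQ/dP)(P/Q) = (-2.323)(220.5/738.402).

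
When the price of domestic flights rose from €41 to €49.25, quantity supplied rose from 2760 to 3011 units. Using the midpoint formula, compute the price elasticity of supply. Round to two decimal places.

ΔQ = 3011 − 2760 = 251; ΔP = 49.25 − 41 = 8.25.
Midpoints: P̄ = 45.12, Q̄ = 2885.5.
ε_s = (ΔQ/ΔP)(P̄/Q̄) = (251/8.25)(45.12/2885.5).

0.48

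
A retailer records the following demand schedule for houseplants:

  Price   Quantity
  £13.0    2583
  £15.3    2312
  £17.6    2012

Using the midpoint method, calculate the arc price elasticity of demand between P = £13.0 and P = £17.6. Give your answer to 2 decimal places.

At P = 13.0, Q = 2583; at P = 17.6, Q = 2012.
ΔQ = -571, ΔP = 4.6. Midpoints: P̄ = 15.30, Q̄ = 2297.5.
ε = (ΔQ/ΔP)(P̄/Q̄) = (-571/4.6)(15.30/2297.5).

-0.83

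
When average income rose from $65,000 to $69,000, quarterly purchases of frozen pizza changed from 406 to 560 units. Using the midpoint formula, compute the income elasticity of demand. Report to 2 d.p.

5.34

ΔQ = 154, ΔI = 4000. Midpoints: Ī = 67,000, Q̄ = 483.0.
ε_I = (ΔQ/ΔI)(Ī/Q̄) = (154/4000)(67000/483.0).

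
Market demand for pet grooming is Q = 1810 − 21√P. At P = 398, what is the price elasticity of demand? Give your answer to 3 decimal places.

At P = 398, Q = 1391.051.
dQ/dP = −21/(2√P) = -0.526.
ε = (dQ/dP)(P/Q) = (-0.526)(398/1391.051).

-0.151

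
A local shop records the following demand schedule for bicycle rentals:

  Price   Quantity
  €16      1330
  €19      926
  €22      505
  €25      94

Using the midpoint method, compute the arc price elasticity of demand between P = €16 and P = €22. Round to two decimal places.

-2.85

At P = 16, Q = 1330; at P = 22, Q = 505.
ΔQ = -825, ΔP = 6. Midpoints: P̄ = 19.00, Q̄ = 917.5.
ε = (ΔQ/ΔP)(P̄/Q̄) = (-825/6)(19.00/917.5).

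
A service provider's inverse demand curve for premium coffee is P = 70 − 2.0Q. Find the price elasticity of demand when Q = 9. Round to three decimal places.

-2.889

At Q = 9, P = 70 − 2.0(9) = 52.00.
dP/dQ = −2.0, so dQ/dP = 1/(−2.0) = -0.500.
ε = (dQ/dP)(P/Q) = (-0.500)(52.00/9).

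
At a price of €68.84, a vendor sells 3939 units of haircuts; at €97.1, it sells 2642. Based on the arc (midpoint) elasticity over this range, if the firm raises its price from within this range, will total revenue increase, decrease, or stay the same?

Arc ε = (-1297/28.26)(82.97/3290.5) ≈ -1.157.
|ε| = 1.16 > 1, so demand is elastic. A price rise therefore reduces total revenue.

decrease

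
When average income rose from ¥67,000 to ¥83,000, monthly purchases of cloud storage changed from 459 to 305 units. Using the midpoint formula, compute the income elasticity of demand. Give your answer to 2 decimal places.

ΔQ = -154, ΔI = 16000. Midpoints: Ī = 75,000, Q̄ = 382.0.
ε_I = (ΔQ/ΔI)(Ī/Q̄) = (-154/16000)(75000/382.0).

-1.89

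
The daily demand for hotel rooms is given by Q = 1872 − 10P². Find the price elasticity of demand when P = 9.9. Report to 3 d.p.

-2.198

At P = 9.9, Q = 891.900.
dQ/dP = −20P = -198.
ε = (dQ/dP)(P/Q) = (-198)(9.9/891.900).
|ε| > 1, so demand is elastic at this price.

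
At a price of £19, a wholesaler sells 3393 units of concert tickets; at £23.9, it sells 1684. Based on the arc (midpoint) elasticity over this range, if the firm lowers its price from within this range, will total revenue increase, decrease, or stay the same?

Arc ε = (-1709/4.9)(21.45/2538.5) ≈ -2.947.
|ε| = 2.95 > 1, so demand is elastic. A price cut therefore raises total revenue.

increase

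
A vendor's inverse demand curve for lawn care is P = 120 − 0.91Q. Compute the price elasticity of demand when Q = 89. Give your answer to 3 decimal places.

At Q = 89, P = 120 − 0.91(89) = 39.01.
dP/dQ = −0.91, so dQ/dP = 1/(−0.91) = -1.099.
ε = (dQ/dP)(P/Q) = (-1.099)(39.01/89).

-0.482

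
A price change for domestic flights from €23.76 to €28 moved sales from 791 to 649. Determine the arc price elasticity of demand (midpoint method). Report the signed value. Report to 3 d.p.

-1.204

ΔQ = 649 − 791 = -142; ΔP = 28 − 23.76 = 4.24.
Midpoints: P̄ = 25.88, Q̄ = 720.0.
ε = (ΔQ/ΔP)(P̄/Q̄) = (-142/4.24)(25.88/720.0).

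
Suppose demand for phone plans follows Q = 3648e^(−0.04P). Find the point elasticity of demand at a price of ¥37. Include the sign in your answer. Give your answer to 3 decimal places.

At P = 37, Q = 830.422.
dQ/dP = −0.04·3648e^(−0.04P) = −0.04Q = -33.217.
ε = (dQ/dP)(P/Q) = (-33.217)(37/830.422).
|ε| > 1, so demand is elastic at this price.

-1.480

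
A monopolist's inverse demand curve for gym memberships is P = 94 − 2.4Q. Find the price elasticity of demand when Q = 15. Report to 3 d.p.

-1.611

At Q = 15, P = 94 − 2.4(15) = 58.00.
dP/dQ = −2.4, so dQ/dP = 1/(−2.4) = -0.417.
ε = (dQ/dP)(P/Q) = (-0.417)(58.00/15).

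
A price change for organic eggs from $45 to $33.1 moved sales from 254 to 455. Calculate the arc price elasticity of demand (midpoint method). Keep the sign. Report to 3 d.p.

ΔQ = 455 − 254 = 201; ΔP = 33.1 − 45 = -11.9.
Midpoints: P̄ = 39.05, Q̄ = 354.5.
ε = (ΔQ/ΔP)(P̄/Q̄) = (201/-11.9)(39.05/354.5).

-1.861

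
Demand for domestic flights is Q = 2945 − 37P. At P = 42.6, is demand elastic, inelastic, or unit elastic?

Q = 1368.800, dQ/dP = -37.
ε = (dQ/dP)(P/Q) ≈ -1.152.
|ε| = 1.15 > 1.

elastic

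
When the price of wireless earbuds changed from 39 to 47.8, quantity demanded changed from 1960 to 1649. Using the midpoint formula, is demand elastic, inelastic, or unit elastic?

Arc ε ≈ -0.850.
|ε| = 0.85 < 1.

inelastic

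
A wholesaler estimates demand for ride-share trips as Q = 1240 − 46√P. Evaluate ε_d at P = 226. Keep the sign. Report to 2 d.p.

-0.63

At P = 226, Q = 548.468.
dQ/dP = −46/(2√P) = -1.530.
ε = (dQ/dP)(P/Q) = (-1.530)(226/548.468).
|ε| < 1, so demand is inelastic at this price.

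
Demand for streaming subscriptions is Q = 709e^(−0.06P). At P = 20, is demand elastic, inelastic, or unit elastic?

elastic

Q = 213.547, dQ/dP = -12.813.
ε = (dQ/dP)(P/Q) ≈ -1.200.
|ε| = 1.20 > 1.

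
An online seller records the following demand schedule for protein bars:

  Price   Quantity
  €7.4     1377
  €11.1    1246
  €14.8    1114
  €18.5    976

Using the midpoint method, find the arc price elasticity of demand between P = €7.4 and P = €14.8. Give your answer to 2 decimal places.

At P = 7.4, Q = 1377; at P = 14.8, Q = 1114.
ΔQ = -263, ΔP = 7.4. Midpoints: P̄ = 11.10, Q̄ = 1245.5.
ε = (ΔQ/ΔP)(P̄/Q̄) = (-263/7.4)(11.10/1245.5).

-0.32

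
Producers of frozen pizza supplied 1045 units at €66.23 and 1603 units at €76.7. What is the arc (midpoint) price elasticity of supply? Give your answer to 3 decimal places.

2.877

ΔQ = 1603 − 1045 = 558; ΔP = 76.7 − 66.23 = 10.47.
Midpoints: P̄ = 71.47, Q̄ = 1324.0.
ε_s = (ΔQ/ΔP)(P̄/Q̄) = (558/10.47)(71.47/1324.0).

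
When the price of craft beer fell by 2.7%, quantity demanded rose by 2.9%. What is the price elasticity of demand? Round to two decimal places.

-1.07

ε = %ΔQ / %ΔP = (2.9)/(-2.7) = -1.074.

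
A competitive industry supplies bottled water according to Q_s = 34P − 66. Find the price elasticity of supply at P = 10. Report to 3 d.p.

1.241

At P = 10, Q_s = 274.
dQ_s/dP = 34.
ε_s = (dQ_s/dP)(P/Q_s) = (34)(10/274).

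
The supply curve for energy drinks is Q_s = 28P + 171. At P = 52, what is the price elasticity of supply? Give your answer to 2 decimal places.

0.89

At P = 52, Q_s = 1627.
dQ_s/dP = 28.
ε_s = (dQ_s/dP)(P/Q_s) = (28)(52/1627).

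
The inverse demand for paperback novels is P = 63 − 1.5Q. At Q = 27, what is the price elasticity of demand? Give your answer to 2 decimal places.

At Q = 27, P = 63 − 1.5(27) = 22.50.
dP/dQ = −1.5, so dQ/dP = 1/(−1.5) = -0.667.
ε = (dQ/dP)(P/Q) = (-0.667)(22.50/27).

-0.56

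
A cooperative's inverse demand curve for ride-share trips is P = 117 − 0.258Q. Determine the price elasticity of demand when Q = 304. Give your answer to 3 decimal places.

At Q = 304, P = 117 − 0.258(304) = 38.57.
dP/dQ = −0.258, so dQ/dP = 1/(−0.258) = -3.876.
ε = (dQ/dP)(P/Q) = (-3.876)(38.57/304).

-0.492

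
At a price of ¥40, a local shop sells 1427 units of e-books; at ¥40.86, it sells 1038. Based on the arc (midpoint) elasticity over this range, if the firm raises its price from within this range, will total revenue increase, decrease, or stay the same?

Arc ε = (-389/0.86)(40.43/1232.5) ≈ -14.838.
|ε| = 14.84 > 1, so demand is elastic. A price rise therefore reduces total revenue.

decrease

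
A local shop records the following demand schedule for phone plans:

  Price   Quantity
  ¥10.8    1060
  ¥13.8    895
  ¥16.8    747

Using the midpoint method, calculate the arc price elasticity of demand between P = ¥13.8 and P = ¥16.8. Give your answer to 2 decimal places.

At P = 13.8, Q = 895; at P = 16.8, Q = 747.
ΔQ = -148, ΔP = 3.0. Midpoints: P̄ = 15.30, Q̄ = 821.0.
ε = (ΔQ/ΔP)(P̄/Q̄) = (-148/3.0)(15.30/821.0).

-0.92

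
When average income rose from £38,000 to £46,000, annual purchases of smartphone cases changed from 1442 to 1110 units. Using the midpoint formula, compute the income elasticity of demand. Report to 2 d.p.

ΔQ = -332, ΔI = 8000. Midpoints: Ī = 42,000, Q̄ = 1276.0.
ε_I = (ΔQ/ΔI)(Ī/Q̄) = (-332/8000)(42000/1276.0).

-1.37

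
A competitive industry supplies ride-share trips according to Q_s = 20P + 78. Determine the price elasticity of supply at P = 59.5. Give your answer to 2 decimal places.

At P = 59.5, Q_s = 1268.
dQ_s/dP = 20.
ε_s = (dQ_s/dP)(P/Q_s) = (20)(59.5/1268).

0.94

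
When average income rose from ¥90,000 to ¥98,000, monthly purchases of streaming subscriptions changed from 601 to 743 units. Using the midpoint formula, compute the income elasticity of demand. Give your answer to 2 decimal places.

2.48

ΔQ = 142, ΔI = 8000. Midpoints: Ī = 94,000, Q̄ = 672.0.
ε_I = (ΔQ/ΔI)(Ī/Q̄) = (142/8000)(94000/672.0).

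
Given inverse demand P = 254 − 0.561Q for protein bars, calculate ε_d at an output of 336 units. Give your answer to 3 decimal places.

At Q = 336, P = 254 − 0.561(336) = 65.50.
dP/dQ = −0.561, so dQ/dP = 1/(−0.561) = -1.783.
ε = (dQ/dP)(P/Q) = (-1.783)(65.50/336).

-0.348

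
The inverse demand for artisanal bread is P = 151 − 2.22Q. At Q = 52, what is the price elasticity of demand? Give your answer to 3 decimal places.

At Q = 52, P = 151 − 2.22(52) = 35.56.
dP/dQ = −2.22, so dQ/dP = 1/(−2.22) = -0.450.
ε = (dQ/dP)(P/Q) = (-0.450)(35.56/52).

-0.308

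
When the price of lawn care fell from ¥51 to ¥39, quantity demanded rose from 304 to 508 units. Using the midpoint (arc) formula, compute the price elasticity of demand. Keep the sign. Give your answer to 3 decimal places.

ΔQ = 508 − 304 = 204; ΔP = 39 − 51 = -12.
Midpoints: P̄ = 45.00, Q̄ = 406.0.
ε = (ΔQ/ΔP)(P̄/Q̄) = (204/-12)(45.00/406.0).

-1.884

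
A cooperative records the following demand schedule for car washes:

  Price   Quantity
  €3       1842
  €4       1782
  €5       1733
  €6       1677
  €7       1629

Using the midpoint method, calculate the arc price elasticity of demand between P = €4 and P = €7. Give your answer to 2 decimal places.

At P = 4, Q = 1782; at P = 7, Q = 1629.
ΔQ = -153, ΔP = 3. Midpoints: P̄ = 5.50, Q̄ = 1705.5.
ε = (ΔQ/ΔP)(P̄/Q̄) = (-153/3)(5.50/1705.5).

-0.16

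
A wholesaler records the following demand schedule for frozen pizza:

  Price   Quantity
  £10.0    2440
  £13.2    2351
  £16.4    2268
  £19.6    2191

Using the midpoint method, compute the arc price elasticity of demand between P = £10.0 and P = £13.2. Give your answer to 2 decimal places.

-0.13

At P = 10.0, Q = 2440; at P = 13.2, Q = 2351.
ΔQ = -89, ΔP = 3.2. Midpoints: P̄ = 11.60, Q̄ = 2395.5.
ε = (ΔQ/ΔP)(P̄/Q̄) = (-89/3.2)(11.60/2395.5).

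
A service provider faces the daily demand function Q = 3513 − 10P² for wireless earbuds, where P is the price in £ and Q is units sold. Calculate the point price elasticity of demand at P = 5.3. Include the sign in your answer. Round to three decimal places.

-0.174

At P = 5.3, Q = 3232.100.
dQ/dP = −20P = -106.
ε = (dQ/dP)(P/Q) = (-106)(5.3/3232.100).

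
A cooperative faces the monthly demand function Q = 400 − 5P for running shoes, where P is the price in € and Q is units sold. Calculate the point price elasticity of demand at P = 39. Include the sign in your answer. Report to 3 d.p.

-0.951

At P = 39, Q = 205.
dQ/dP = −5.
ε = (dQ/dP)(P/Q) = (-5)(39/205).
|ε| < 1, so demand is inelastic at this price.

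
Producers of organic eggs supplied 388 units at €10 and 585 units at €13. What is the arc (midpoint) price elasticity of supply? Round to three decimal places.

ΔQ = 585 − 388 = 197; ΔP = 13 − 10 = 3.
Midpoints: P̄ = 11.50, Q̄ = 486.5.
ε_s = (ΔQ/ΔP)(P̄/Q̄) = (197/3)(11.50/486.5).

1.552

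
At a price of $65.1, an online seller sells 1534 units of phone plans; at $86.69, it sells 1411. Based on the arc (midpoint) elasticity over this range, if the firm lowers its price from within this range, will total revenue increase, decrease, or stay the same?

decrease

Arc ε = (-123/21.59)(75.89/1472.5) ≈ -0.294.
|ε| = 0.29 < 1, so demand is inelastic. A price cut therefore reduces total revenue.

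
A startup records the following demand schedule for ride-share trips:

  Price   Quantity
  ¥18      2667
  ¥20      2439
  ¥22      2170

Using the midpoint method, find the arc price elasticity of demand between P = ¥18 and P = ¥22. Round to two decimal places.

At P = 18, Q = 2667; at P = 22, Q = 2170.
ΔQ = -497, ΔP = 4. Midpoints: P̄ = 20.00, Q̄ = 2418.5.
ε = (ΔQ/ΔP)(P̄/Q̄) = (-497/4)(20.00/2418.5).

-1.03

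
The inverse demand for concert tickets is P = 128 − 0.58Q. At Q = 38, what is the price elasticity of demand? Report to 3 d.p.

At Q = 38, P = 128 − 0.58(38) = 105.96.
dP/dQ = −0.58, so dQ/dP = 1/(−0.58) = -1.724.
ε = (dQ/dP)(P/Q) = (-1.724)(105.96/38).

-4.808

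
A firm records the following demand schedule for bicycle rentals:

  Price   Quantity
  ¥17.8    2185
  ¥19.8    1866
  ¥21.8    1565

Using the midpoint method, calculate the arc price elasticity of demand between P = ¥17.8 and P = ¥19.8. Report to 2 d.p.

-1.48

At P = 17.8, Q = 2185; at P = 19.8, Q = 1866.
ΔQ = -319, ΔP = 2.0. Midpoints: P̄ = 18.80, Q̄ = 2025.5.
ε = (ΔQ/ΔP)(P̄/Q̄) = (-319/2.0)(18.80/2025.5).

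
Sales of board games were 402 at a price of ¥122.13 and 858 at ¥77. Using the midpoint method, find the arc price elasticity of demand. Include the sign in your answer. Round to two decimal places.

ΔQ = 858 − 402 = 456; ΔP = 77 − 122.13 = -45.13.
Midpoints: P̄ = 99.56, Q̄ = 630.0.
ε = (ΔQ/ΔP)(P̄/Q̄) = (456/-45.13)(99.56/630.0).

-1.60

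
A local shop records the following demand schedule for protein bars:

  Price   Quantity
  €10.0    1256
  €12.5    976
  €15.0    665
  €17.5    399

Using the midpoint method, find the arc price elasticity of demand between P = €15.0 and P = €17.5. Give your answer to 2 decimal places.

At P = 15.0, Q = 665; at P = 17.5, Q = 399.
ΔQ = -266, ΔP = 2.5. Midpoints: P̄ = 16.25, Q̄ = 532.0.
ε = (ΔQ/ΔP)(P̄/Q̄) = (-266/2.5)(16.25/532.0).

-3.25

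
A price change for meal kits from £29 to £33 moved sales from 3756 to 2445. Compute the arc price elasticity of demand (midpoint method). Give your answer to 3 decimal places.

-3.277

ΔQ = 2445 − 3756 = -1311; ΔP = 33 − 29 = 4.
Midpoints: P̄ = 31.00, Q̄ = 3100.5.
ε = (ΔQ/ΔP)(P̄/Q̄) = (-1311/4)(31.00/3100.5).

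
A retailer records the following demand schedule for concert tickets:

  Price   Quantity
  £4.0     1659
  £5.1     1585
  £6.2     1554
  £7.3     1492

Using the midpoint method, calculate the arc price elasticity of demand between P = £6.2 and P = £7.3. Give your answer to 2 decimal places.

At P = 6.2, Q = 1554; at P = 7.3, Q = 1492.
ΔQ = -62, ΔP = 1.1. Midpoints: P̄ = 6.75, Q̄ = 1523.0.
ε = (ΔQ/ΔP)(P̄/Q̄) = (-62/1.1)(6.75/1523.0).

-0.25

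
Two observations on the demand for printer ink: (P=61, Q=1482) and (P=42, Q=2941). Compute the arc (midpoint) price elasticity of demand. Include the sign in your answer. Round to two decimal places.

ΔQ = 2941 − 1482 = 1459; ΔP = 42 − 61 = -19.
Midpoints: P̄ = 51.50, Q̄ = 2211.5.
ε = (ΔQ/ΔP)(P̄/Q̄) = (1459/-19)(51.50/2211.5).

-1.79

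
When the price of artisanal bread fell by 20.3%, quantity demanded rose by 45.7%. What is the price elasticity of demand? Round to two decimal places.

ε = %ΔQ / %ΔP = (45.7)/(-20.3) = -2.251.

-2.25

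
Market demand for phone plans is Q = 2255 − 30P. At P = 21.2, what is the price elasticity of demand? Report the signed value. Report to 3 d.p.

-0.393

At P = 21.2, Q = 1619.
dQ/dP = −30.
ε = (dQ/dP)(P/Q) = (-30)(21.2/1619).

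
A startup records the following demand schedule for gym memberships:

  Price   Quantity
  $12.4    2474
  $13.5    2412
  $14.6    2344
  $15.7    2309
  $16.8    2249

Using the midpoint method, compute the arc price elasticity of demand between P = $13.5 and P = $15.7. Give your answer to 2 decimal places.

At P = 13.5, Q = 2412; at P = 15.7, Q = 2309.
ΔQ = -103, ΔP = 2.2. Midpoints: P̄ = 14.60, Q̄ = 2360.5.
ε = (ΔQ/ΔP)(P̄/Q̄) = (-103/2.2)(14.60/2360.5).

-0.29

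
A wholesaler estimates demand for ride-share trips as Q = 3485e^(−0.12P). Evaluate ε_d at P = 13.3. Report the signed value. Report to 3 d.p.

At P = 13.3, Q = 706.429.
dQ/dP = −0.12·3485e^(−0.12P) = −0.12Q = -84.772.
ε = (dQ/dP)(P/Q) = (-84.772)(13.3/706.429).

-1.596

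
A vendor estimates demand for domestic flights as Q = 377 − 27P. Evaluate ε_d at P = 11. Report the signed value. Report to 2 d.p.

At P = 11, Q = 80.
dQ/dP = −27.
ε = (dQ/dP)(P/Q) = (-27)(11/80).
|ε| > 1, so demand is elastic at this price.

-3.71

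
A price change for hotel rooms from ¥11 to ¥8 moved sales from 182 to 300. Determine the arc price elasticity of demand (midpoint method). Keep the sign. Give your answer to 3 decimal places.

-1.550

ΔQ = 300 − 182 = 118; ΔP = 8 − 11 = -3.
Midpoints: P̄ = 9.50, Q̄ = 241.0.
ε = (ΔQ/ΔP)(P̄/Q̄) = (118/-3)(9.50/241.0).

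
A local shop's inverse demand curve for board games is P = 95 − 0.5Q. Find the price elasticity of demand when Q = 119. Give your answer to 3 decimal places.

At Q = 119, P = 95 − 0.5(119) = 35.50.
dP/dQ = −0.5, so dQ/dP = 1/(−0.5) = -2.000.
ε = (dQ/dP)(P/Q) = (-2.000)(35.50/119).

-0.597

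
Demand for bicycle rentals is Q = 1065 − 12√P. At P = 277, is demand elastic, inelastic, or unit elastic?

Q = 865.280, dQ/dP = -0.361.
ε = (dQ/dP)(P/Q) ≈ -0.115.
|ε| = 0.12 < 1.

inelastic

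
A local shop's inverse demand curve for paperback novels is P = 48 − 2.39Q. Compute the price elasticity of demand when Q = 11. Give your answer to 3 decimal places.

-0.826

At Q = 11, P = 48 − 2.39(11) = 21.71.
dP/dQ = −2.39, so dQ/dP = 1/(−2.39) = -0.418.
ε = (dQ/dP)(P/Q) = (-0.418)(21.71/11).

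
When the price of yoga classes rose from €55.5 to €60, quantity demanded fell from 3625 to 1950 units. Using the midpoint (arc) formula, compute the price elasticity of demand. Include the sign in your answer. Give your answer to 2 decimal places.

-7.71

ΔQ = 1950 − 3625 = -1675; ΔP = 60 − 55.5 = 4.5.
Midpoints: P̄ = 57.75, Q̄ = 2787.5.
ε = (ΔQ/ΔP)(P̄/Q̄) = (-1675/4.5)(57.75/2787.5).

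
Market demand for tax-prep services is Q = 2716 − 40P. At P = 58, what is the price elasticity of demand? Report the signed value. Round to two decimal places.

-5.86

At P = 58, Q = 396.
dQ/dP = −40.
ε = (dQ/dP)(P/Q) = (-40)(58/396).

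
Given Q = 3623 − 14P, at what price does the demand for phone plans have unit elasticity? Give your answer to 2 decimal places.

For linear demand Q = a − bP, ε = −bP/(a − bP). |ε| = 1 when bP = a − bP, i.e. P = a/(2b).
P = 3623/(2·14) = 3623/28 = 129.3929.

129.39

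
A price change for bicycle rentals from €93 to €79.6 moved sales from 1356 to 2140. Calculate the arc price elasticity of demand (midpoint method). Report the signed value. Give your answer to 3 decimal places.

ΔQ = 2140 − 1356 = 784; ΔP = 79.6 − 93 = -13.4.
Midpoints: P̄ = 86.30, Q̄ = 1748.0.
ε = (ΔQ/ΔP)(P̄/Q̄) = (784/-13.4)(86.30/1748.0).

-2.889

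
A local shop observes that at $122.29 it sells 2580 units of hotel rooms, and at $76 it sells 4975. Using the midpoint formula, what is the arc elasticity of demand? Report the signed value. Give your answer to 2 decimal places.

-1.36

ΔQ = 4975 − 2580 = 2395; ΔP = 76 − 122.29 = -46.29.
Midpoints: P̄ = 99.15, Q̄ = 3777.5.
ε = (ΔQ/ΔP)(P̄/Q̄) = (2395/-46.29)(99.15/3777.5).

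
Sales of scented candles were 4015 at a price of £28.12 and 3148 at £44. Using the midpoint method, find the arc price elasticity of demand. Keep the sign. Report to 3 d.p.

-0.550

ΔQ = 3148 − 4015 = -867; ΔP = 44 − 28.12 = 15.88.
Midpoints: P̄ = 36.06, Q̄ = 3581.5.
ε = (ΔQ/ΔP)(P̄/Q̄) = (-867/15.88)(36.06/3581.5).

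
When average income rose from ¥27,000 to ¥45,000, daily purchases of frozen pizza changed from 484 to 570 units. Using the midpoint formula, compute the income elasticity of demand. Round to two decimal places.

0.33

ΔQ = 86, ΔI = 18000. Midpoints: Ī = 36,000, Q̄ = 527.0.
ε_I = (ΔQ/ΔI)(Ī/Q̄) = (86/18000)(36000/527.0).
ε_I > 0, so the good is normal.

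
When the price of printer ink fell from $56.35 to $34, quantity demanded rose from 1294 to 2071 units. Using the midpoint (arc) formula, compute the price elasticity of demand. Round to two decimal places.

-0.93

ΔQ = 2071 − 1294 = 777; ΔP = 34 − 56.35 = -22.35.
Midpoints: P̄ = 45.17, Q̄ = 1682.5.
ε = (ΔQ/ΔP)(P̄/Q̄) = (777/-22.35)(45.17/1682.5).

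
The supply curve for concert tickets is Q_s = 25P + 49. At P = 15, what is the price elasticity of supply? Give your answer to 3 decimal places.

0.884

At P = 15, Q_s = 424.
dQ_s/dP = 25.
ε_s = (dQ_s/dP)(P/Q_s) = (25)(15/424).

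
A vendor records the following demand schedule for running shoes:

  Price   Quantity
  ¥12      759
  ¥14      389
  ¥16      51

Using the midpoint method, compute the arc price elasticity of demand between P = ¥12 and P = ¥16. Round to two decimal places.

-6.12

At P = 12, Q = 759; at P = 16, Q = 51.
ΔQ = -708, ΔP = 4. Midpoints: P̄ = 14.00, Q̄ = 405.0.
ε = (ΔQ/ΔP)(P̄/Q̄) = (-708/4)(14.00/405.0).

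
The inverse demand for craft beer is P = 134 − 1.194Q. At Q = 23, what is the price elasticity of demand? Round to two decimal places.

-3.88

At Q = 23, P = 134 − 1.194(23) = 106.54.
dP/dQ = −1.194, so dQ/dP = 1/(−1.194) = -0.838.
ε = (dQ/dP)(P/Q) = (-0.838)(106.54/23).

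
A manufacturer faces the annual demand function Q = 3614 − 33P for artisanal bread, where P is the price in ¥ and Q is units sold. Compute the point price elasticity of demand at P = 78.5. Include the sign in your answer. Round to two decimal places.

At P = 78.5, Q = 1023.500.
dQ/dP = −33.
ε = (dQ/dP)(P/Q) = (-33)(78.5/1023.500).

-2.53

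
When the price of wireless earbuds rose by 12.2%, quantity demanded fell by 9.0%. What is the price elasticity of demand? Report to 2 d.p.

-0.74

ε = %ΔQ / %ΔP = (-9.0)/(12.2) = -0.738.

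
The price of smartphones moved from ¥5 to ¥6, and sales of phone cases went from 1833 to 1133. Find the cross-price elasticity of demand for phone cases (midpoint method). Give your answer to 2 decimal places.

-2.60

ΔQ_x = 1133 − 1833 = -700; ΔP_y = 6 − 5 = 1.
Midpoints: P̄_y = 5.50, Q̄_x = 1483.0.
ε_xy = (ΔQ_x/ΔP_y)(P̄_y/Q̄_x) = (-700/1)(5.50/1483.0).
ε_xy < 0, so the goods are complements.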